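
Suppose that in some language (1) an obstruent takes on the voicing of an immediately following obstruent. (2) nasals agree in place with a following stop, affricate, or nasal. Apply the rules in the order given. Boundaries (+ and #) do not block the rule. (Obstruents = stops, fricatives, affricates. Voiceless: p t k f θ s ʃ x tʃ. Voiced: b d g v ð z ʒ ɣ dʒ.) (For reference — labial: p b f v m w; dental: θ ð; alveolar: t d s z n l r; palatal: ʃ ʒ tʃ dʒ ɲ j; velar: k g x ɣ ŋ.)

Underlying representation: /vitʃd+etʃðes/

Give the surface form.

[vidʒd+edʒðes]

Rule 1: /tʃ/ before /d/ (voiced) → [dʒ]
Rule 1: /tʃ/ before /ð/ (voiced) → [dʒ]
After rule 1: vidʒd+edʒðes
Rule 2: no segment meets the rule's conditions; no change.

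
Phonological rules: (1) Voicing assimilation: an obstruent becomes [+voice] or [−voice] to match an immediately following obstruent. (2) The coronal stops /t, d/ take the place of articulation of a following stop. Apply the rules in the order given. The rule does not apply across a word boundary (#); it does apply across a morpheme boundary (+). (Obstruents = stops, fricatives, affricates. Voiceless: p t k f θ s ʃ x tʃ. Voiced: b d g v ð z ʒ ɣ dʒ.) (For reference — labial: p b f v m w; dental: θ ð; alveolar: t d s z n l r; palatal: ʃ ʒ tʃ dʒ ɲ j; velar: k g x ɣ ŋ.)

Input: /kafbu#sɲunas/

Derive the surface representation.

[kavbu#sɲunas]

Rule 1: /f/ before /b/ (voiced) → [v]
After rule 1: kavbu#sɲunas
Rule 2: no segment meets the rule's conditions; no change.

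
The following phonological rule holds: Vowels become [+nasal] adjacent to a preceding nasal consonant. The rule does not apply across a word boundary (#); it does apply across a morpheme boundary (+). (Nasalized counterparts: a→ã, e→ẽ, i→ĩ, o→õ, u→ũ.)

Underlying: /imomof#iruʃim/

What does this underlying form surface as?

[imõmõf#iruʃim]

/o/ after nasal /m/ → [õ]
/o/ after nasal /m/ → [õ]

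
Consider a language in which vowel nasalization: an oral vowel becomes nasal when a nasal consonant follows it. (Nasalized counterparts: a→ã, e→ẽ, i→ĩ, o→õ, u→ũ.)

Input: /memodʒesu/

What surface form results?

[mẽmodʒesu]

/e/ before nasal /m/ → [ẽ]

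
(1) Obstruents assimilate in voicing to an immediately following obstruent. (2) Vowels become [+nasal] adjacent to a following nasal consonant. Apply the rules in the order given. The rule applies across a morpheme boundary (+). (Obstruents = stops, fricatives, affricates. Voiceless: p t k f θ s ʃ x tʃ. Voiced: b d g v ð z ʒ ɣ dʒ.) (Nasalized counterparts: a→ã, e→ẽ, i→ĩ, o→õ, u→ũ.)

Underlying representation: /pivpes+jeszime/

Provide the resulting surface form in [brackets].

[pifpes+jezzĩme]

Rule 1: /v/ before /p/ (voiceless) → [f]
Rule 1: /s/ before /z/ (voiced) → [z]
After rule 1: pifpes+jezzime
Rule 2: /i/ before nasal /m/ → [ĩ]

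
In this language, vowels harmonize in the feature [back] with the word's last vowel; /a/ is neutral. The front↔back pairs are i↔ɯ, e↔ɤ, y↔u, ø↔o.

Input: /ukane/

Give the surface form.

[ykane]

/u/ harmonizes with /e/ ([-back]) → [y]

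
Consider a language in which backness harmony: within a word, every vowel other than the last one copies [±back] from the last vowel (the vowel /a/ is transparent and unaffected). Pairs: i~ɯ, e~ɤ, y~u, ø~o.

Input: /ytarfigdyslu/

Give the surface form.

[utarfɯgduslu]

/y/ harmonizes with /u/ ([+back]) → [u]
/i/ harmonizes with /u/ ([+back]) → [ɯ]
/y/ harmonizes with /u/ ([+back]) → [u]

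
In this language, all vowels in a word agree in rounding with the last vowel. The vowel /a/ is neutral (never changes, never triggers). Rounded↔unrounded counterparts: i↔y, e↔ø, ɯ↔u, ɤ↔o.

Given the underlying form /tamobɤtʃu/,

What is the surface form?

[tamobotʃu]

/ɤ/ harmonizes with /u/ ([+round]) → [o]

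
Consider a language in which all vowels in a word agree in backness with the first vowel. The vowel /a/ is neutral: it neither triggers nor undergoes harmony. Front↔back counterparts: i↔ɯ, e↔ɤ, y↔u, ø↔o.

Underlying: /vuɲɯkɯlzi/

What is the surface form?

/i/ harmonizes with /u/ ([+back]) → [ɯ]

[vuɲɯkɯlzɯ]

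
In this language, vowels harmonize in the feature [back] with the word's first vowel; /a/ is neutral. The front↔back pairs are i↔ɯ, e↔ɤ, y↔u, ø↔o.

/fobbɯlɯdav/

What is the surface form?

no segment meets the rule's conditions; no change.

[fobbɯlɯdav]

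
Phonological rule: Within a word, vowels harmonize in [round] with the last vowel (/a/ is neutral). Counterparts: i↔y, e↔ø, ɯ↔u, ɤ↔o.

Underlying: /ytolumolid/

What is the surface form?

/y/ harmonizes with /i/ ([-round]) → [i]
/o/ harmonizes with /i/ ([-round]) → [ɤ]
/u/ harmonizes with /i/ ([-round]) → [ɯ]
/o/ harmonizes with /i/ ([-round]) → [ɤ]

[itɤlɯmɤlid]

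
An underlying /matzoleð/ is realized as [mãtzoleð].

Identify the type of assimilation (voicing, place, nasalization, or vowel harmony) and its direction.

/a/→[ã].
Each target copies a feature from the preceding segment, so the direction is progressive.

nasalization, progressive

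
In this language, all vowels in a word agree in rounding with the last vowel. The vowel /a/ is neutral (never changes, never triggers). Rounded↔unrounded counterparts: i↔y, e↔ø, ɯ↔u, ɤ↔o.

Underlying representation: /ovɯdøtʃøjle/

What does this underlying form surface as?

[ɤvɯdetʃejle]

/o/ harmonizes with /e/ ([-round]) → [ɤ]
/ø/ harmonizes with /e/ ([-round]) → [e]
/ø/ harmonizes with /e/ ([-round]) → [e]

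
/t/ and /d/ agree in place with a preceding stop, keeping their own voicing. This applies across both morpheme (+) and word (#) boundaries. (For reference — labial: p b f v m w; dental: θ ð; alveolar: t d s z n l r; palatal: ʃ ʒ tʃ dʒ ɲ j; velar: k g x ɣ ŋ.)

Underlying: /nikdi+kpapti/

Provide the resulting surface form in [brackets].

[nikgi+kpappi]

/d/ after /k/ (velar) → [g]
/t/ after /p/ (labial) → [p]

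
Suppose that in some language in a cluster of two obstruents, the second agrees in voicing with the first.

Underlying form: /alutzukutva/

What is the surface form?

[alutsukutfa]

/z/ after /t/ (voiceless) → [s]
/v/ after /t/ (voiceless) → [f]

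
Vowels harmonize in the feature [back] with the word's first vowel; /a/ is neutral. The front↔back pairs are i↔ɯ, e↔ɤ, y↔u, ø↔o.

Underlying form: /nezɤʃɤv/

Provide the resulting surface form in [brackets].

[nezeʃev]

/ɤ/ harmonizes with /e/ ([-back]) → [e]
/ɤ/ harmonizes with /e/ ([-back]) → [e]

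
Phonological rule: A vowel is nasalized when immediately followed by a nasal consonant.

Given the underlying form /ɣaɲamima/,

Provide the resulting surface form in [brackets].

/a/ before nasal /ɲ/ → [ã]
/a/ before nasal /m/ → [ã]
/i/ before nasal /m/ → [ĩ]

[ɣãɲãmĩma]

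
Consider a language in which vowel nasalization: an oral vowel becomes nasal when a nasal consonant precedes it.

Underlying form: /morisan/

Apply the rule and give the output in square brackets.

[mõrisan]

/o/ after nasal /m/ → [õ]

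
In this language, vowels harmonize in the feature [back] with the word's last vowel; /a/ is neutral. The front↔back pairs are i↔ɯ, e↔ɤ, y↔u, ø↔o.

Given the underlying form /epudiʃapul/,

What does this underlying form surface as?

/e/ harmonizes with /u/ ([+back]) → [ɤ]
/i/ harmonizes with /u/ ([+back]) → [ɯ]

[ɤpudɯʃapul]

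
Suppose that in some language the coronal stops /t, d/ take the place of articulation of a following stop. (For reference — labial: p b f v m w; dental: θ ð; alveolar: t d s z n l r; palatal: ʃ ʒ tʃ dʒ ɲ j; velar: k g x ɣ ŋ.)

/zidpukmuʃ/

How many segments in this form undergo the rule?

/d/ before /p/ (labial) → [b]
1 segment changes.

1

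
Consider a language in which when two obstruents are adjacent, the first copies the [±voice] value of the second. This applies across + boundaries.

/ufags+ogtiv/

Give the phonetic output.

[ufaks+oktiv]

/g/ before /s/ (voiceless) → [k]
/g/ before /t/ (voiceless) → [k]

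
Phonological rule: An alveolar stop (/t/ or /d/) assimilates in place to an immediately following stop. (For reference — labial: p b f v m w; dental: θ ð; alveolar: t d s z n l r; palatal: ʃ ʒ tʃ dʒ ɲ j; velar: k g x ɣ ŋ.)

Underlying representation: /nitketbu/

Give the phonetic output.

/t/ before /k/ (velar) → [k]
/t/ before /b/ (labial) → [p]

[nikkepbu]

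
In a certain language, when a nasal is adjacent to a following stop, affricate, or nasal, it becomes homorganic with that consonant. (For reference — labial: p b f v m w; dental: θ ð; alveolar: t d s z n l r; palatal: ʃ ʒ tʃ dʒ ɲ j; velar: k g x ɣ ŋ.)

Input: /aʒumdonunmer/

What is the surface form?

[aʒundonummer]

/m/ before /d/ (alveolar) → [n]
/n/ before /m/ (labial) → [m]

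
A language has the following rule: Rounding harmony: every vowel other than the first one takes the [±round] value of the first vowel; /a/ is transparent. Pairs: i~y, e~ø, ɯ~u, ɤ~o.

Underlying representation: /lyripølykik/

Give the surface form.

/i/ harmonizes with /y/ ([+round]) → [y]
/i/ harmonizes with /y/ ([+round]) → [y]

[lyrypølykyk]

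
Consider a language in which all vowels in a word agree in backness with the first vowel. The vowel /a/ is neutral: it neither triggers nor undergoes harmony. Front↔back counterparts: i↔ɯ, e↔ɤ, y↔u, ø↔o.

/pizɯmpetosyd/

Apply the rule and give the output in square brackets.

[pizimpetøsyd]

/ɯ/ harmonizes with /i/ ([-back]) → [i]
/o/ harmonizes with /i/ ([-back]) → [ø]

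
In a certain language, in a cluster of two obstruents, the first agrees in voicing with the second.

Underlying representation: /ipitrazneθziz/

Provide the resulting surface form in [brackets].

[ipitrazneðziz]

/θ/ before /z/ (voiced) → [ð]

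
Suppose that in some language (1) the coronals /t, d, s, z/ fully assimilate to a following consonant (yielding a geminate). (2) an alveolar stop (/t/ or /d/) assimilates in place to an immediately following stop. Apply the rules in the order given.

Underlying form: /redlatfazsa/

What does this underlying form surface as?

Rule 1: /d/ before /l/ → [l] (total assimilation)
Rule 1: /t/ before /f/ → [f] (total assimilation)
Rule 1: /z/ before /s/ → [s] (total assimilation)
After rule 1: rellaffassa
Rule 2: no segment meets the rule's conditions; no change.

[rellaffassa]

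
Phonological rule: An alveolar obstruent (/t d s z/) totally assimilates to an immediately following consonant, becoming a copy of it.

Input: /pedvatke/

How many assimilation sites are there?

/d/ before /v/ → [v] (total assimilation)
/t/ before /k/ → [k] (total assimilation)
2 segments change.

2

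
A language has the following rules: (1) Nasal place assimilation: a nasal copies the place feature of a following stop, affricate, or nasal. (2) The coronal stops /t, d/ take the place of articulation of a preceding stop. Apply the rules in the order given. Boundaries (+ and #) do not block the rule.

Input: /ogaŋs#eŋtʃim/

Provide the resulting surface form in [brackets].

Rule 1: /ŋ/ before /tʃ/ (palatal) → [ɲ]
After rule 1: ogaŋs#eɲtʃim
Rule 2: no segment meets the rule's conditions; no change.

[ogaŋs#eɲtʃim]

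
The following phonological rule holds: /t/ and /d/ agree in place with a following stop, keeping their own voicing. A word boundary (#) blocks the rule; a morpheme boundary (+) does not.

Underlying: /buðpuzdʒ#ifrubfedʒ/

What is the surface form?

no segment meets the rule's conditions; no change.

[buðpuzdʒ#ifrubfedʒ]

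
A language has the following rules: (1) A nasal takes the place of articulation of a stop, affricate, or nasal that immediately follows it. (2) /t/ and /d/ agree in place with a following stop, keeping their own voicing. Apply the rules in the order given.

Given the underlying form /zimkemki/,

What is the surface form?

[ziŋkeŋki]

Rule 1: /m/ before /k/ (velar) → [ŋ]
Rule 1: /m/ before /k/ (velar) → [ŋ]
After rule 1: ziŋkeŋki
Rule 2: no segment meets the rule's conditions; no change.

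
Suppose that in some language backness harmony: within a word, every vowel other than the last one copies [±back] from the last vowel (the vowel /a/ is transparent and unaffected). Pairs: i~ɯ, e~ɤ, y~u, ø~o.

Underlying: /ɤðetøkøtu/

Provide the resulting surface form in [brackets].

[ɤðɤtokotu]

/e/ harmonizes with /u/ ([+back]) → [ɤ]
/ø/ harmonizes with /u/ ([+back]) → [o]
/ø/ harmonizes with /u/ ([+back]) → [o]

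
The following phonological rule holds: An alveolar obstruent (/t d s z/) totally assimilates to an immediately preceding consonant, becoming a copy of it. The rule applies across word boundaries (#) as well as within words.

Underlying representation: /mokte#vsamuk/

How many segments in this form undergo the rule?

/t/ after /k/ → [k] (total assimilation)
/s/ after /v/ → [v] (total assimilation)
2 segments change.

2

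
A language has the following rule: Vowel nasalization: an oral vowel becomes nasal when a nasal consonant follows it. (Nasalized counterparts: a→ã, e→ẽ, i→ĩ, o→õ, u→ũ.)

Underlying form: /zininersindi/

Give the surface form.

/i/ before nasal /n/ → [ĩ]
/i/ before nasal /n/ → [ĩ]
/i/ before nasal /n/ → [ĩ]

[zĩnĩnersĩndi]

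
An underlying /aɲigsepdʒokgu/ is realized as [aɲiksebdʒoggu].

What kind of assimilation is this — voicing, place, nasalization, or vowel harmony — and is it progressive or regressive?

/g/→[k] /p/→[b] /k/→[g].
Each target copies a feature from the following segment, so the direction is regressive.

voicing assimilation, regressive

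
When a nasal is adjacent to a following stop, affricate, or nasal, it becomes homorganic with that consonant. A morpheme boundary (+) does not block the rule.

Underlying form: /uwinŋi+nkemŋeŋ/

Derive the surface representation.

[uwiŋŋi+ŋkeŋŋeŋ]

/n/ before /ŋ/ (velar) → [ŋ]
/n/ before /k/ (velar) → [ŋ]
/m/ before /ŋ/ (velar) → [ŋ]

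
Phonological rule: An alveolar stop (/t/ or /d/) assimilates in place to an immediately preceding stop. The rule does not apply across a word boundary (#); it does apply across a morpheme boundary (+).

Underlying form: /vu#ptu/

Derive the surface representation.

/t/ after /p/ (labial) → [p]

[vu#ppu]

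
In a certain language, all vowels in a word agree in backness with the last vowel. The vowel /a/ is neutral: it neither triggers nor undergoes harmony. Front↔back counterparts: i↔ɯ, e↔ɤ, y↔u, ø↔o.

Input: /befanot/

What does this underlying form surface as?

[bɤfanot]

/e/ harmonizes with /o/ ([+back]) → [ɤ]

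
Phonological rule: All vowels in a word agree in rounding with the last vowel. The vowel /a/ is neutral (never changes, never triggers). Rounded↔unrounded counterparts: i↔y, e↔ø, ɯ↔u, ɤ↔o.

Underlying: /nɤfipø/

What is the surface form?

[nofypø]

/ɤ/ harmonizes with /ø/ ([+round]) → [o]
/i/ harmonizes with /ø/ ([+round]) → [y]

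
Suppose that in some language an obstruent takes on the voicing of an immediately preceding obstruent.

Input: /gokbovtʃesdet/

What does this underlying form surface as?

/b/ after /k/ (voiceless) → [p]
/tʃ/ after /v/ (voiced) → [dʒ]
/d/ after /s/ (voiceless) → [t]

[gokpovdʒestet]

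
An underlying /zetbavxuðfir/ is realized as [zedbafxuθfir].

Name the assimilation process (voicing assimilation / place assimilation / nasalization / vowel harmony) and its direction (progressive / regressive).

/t/→[d] /v/→[f] /ð/→[θ].
Each target copies a feature from the following segment, so the direction is regressive.

voicing assimilation, regressive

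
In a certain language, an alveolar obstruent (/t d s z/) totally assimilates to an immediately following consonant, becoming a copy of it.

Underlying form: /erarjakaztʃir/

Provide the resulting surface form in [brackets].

[erarjakatʃtʃir]

/z/ before /tʃ/ → [tʃ] (total assimilation)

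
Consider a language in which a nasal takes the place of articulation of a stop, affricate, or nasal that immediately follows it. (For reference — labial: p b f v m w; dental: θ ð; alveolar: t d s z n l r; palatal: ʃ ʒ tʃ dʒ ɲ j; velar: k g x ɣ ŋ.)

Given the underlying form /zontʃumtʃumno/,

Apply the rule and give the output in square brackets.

/n/ before /tʃ/ (palatal) → [ɲ]
/m/ before /tʃ/ (palatal) → [ɲ]
/m/ before /n/ (alveolar) → [n]

[zoɲtʃuɲtʃunno]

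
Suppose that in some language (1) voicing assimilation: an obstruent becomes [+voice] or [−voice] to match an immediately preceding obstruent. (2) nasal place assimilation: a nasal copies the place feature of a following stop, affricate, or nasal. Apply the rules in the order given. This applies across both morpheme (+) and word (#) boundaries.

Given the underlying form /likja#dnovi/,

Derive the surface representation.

[likja#dnovi]

Rule 1: no segment meets the rule's conditions; no change.
After rule 1: likja#dnovi
Rule 2: no segment meets the rule's conditions; no change.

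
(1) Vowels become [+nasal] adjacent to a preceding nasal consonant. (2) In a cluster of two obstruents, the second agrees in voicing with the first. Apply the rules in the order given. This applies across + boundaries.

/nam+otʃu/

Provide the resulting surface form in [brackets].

Rule 1: /a/ after nasal /n/ → [ã]
Rule 1: /o/ after nasal /m/ → [õ]
After rule 1: nãm+õtʃu
Rule 2: no segment meets the rule's conditions; no change.

[nãm+õtʃu]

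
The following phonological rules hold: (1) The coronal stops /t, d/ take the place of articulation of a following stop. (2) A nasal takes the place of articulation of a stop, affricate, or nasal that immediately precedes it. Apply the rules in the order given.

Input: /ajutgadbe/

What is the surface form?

Rule 1: /t/ before /g/ (velar) → [k]
Rule 1: /d/ before /b/ (labial) → [b]
After rule 1: ajukgabbe
Rule 2: no segment meets the rule's conditions; no change.

[ajukgabbe]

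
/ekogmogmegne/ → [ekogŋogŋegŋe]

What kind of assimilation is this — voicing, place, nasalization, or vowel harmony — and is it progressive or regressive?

place assimilation, progressive

/m/→[ŋ] /m/→[ŋ] /n/→[ŋ].
Each target copies a feature from the preceding segment, so the direction is progressive.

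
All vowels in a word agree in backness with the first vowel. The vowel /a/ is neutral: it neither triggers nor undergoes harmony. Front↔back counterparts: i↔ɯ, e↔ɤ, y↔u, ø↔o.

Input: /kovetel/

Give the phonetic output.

[kovɤtɤl]

/e/ harmonizes with /o/ ([+back]) → [ɤ]
/e/ harmonizes with /o/ ([+back]) → [ɤ]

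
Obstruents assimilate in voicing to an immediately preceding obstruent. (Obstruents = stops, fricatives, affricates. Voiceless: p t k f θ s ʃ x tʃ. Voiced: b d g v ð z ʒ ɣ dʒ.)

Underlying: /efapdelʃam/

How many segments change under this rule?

/d/ after /p/ (voiceless) → [t]
1 segment changes.

1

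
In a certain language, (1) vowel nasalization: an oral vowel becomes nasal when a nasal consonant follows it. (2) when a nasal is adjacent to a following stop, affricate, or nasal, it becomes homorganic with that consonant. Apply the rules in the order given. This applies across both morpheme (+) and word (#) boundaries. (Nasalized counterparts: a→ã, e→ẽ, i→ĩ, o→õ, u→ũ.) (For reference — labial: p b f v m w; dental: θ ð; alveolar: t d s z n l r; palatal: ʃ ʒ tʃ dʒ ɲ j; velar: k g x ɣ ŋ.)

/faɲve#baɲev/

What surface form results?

[fãɲve#bãɲev]

Rule 1: /a/ before nasal /ɲ/ → [ã]
Rule 1: /a/ before nasal /ɲ/ → [ã]
After rule 1: fãɲve#bãɲev
Rule 2: no segment meets the rule's conditions; no change.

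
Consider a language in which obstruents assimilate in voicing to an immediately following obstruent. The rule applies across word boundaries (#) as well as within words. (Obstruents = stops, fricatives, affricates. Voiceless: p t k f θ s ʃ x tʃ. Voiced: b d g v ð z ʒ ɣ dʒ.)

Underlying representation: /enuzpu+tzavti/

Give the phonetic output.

/z/ before /p/ (voiceless) → [s]
/t/ before /z/ (voiced) → [d]
/v/ before /t/ (voiceless) → [f]

[enuspu+dzafti]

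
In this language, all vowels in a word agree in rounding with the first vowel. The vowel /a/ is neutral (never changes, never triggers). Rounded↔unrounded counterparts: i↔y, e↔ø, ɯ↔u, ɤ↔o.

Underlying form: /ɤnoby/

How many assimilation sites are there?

2

/o/ harmonizes with /ɤ/ ([-round]) → [ɤ]
/y/ harmonizes with /ɤ/ ([-round]) → [i]
2 segments change.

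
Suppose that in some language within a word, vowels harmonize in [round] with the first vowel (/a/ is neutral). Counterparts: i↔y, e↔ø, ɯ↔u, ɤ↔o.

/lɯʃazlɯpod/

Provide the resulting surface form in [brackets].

[lɯʃazlɯpɤd]

/o/ harmonizes with /ɯ/ ([-round]) → [ɤ]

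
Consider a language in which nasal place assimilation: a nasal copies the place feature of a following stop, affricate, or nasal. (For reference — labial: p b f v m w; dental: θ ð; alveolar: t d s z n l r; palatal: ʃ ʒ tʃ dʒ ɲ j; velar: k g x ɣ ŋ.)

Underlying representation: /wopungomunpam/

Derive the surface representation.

/n/ before /g/ (velar) → [ŋ]
/n/ before /p/ (labial) → [m]

[wopuŋgomumpam]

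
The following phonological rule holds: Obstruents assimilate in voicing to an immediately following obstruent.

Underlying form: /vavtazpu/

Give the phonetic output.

[vaftaspu]

/v/ before /t/ (voiceless) → [f]
/z/ before /p/ (voiceless) → [s]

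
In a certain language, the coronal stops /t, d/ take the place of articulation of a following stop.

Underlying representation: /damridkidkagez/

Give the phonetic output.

/d/ before /k/ (velar) → [g]
/d/ before /k/ (velar) → [g]

[damrigkigkagez]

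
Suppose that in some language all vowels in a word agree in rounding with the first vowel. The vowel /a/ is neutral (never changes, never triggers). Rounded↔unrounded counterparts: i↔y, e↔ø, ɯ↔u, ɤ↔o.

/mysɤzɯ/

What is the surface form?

/ɤ/ harmonizes with /y/ ([+round]) → [o]
/ɯ/ harmonizes with /y/ ([+round]) → [u]

[mysozu]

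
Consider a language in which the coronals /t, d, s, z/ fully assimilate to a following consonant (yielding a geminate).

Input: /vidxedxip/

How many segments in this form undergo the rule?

/d/ before /x/ → [x] (total assimilation)
/d/ before /x/ → [x] (total assimilation)
2 segments change.

2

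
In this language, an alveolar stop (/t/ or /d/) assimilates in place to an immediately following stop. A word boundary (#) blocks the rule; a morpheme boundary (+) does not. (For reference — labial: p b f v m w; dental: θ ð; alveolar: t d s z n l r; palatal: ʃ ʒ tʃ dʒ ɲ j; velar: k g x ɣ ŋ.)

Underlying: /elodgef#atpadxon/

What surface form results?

/d/ before /g/ (velar) → [g]
/t/ before /p/ (labial) → [p]

[eloggef#appadxon]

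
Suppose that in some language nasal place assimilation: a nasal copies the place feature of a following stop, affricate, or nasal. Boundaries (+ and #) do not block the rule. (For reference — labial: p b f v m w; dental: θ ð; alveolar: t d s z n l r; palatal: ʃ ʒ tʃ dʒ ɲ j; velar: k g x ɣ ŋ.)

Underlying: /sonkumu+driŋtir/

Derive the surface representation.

[soŋkumu+drintir]

/n/ before /k/ (velar) → [ŋ]
/ŋ/ before /t/ (alveolar) → [n]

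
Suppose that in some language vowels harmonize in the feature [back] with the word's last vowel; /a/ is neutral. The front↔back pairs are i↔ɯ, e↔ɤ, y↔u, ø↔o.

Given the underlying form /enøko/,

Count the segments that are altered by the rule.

2

/e/ harmonizes with /o/ ([+back]) → [ɤ]
/ø/ harmonizes with /o/ ([+back]) → [o]
2 segments change.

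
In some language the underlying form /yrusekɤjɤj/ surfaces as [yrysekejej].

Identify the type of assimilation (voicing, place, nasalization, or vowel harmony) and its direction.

vowel harmony, progressive

/u/→[y] /ɤ/→[e] /ɤ/→[e].
Vowels agree with the first vowel, so the harmony is progressive.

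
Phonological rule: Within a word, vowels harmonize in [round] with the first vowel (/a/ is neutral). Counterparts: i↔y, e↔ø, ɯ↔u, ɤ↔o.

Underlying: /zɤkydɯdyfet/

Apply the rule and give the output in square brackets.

[zɤkidɯdifet]

/y/ harmonizes with /ɤ/ ([-round]) → [i]
/y/ harmonizes with /ɤ/ ([-round]) → [i]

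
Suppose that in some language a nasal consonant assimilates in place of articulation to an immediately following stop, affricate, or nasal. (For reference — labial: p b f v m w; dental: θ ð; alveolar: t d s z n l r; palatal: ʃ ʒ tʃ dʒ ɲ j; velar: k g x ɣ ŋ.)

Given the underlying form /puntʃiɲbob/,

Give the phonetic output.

[puɲtʃimbob]

/n/ before /tʃ/ (palatal) → [ɲ]
/ɲ/ before /b/ (labial) → [m]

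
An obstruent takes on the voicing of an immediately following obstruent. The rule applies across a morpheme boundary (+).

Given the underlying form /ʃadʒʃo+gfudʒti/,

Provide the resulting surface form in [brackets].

[ʃatʃʃo+kfutʃti]

/dʒ/ before /ʃ/ (voiceless) → [tʃ]
/g/ before /f/ (voiceless) → [k]
/dʒ/ before /t/ (voiceless) → [tʃ]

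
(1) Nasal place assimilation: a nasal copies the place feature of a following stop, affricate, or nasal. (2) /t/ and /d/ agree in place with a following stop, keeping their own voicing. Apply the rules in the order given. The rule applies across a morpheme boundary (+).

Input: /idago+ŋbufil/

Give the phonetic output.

Rule 1: /ŋ/ before /b/ (labial) → [m]
After rule 1: idago+mbufil
Rule 2: no segment meets the rule's conditions; no change.

[idago+mbufil]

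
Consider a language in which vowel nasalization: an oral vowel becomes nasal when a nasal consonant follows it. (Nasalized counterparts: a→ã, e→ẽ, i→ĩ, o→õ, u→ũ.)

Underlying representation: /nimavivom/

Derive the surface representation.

[nĩmavivõm]

/i/ before nasal /m/ → [ĩ]
/o/ before nasal /m/ → [õ]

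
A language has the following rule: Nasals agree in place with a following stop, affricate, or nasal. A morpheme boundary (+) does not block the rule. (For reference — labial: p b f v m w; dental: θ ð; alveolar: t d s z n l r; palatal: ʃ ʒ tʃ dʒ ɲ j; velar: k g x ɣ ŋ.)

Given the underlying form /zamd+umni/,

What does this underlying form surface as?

/m/ before /d/ (alveolar) → [n]
/m/ before /n/ (alveolar) → [n]

[zand+unni]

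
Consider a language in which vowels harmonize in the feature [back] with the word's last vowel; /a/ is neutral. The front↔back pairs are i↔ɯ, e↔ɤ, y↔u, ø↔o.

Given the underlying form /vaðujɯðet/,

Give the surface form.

/u/ harmonizes with /e/ ([-back]) → [y]
/ɯ/ harmonizes with /e/ ([-back]) → [i]

[vaðyjiðet]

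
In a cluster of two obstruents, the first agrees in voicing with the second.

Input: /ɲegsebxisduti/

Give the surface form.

[ɲeksepxizduti]

/g/ before /s/ (voiceless) → [k]
/b/ before /x/ (voiceless) → [p]
/s/ before /d/ (voiced) → [z]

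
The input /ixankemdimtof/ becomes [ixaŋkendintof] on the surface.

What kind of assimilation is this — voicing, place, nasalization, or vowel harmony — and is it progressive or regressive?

/n/→[ŋ] /m/→[n] /m/→[n].
Each target copies a feature from the following segment, so the direction is regressive.

place assimilation, regressive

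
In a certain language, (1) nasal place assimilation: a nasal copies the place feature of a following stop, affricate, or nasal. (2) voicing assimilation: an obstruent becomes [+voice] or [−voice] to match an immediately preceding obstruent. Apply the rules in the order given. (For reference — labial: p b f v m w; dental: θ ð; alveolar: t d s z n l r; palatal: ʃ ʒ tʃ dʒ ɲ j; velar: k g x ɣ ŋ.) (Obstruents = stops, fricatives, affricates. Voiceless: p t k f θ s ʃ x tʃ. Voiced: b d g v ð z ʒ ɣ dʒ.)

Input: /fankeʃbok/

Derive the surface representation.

[faŋkeʃpok]

Rule 1: /n/ before /k/ (velar) → [ŋ]
After rule 1: faŋkeʃbok
Rule 2: /b/ after /ʃ/ (voiceless) → [p]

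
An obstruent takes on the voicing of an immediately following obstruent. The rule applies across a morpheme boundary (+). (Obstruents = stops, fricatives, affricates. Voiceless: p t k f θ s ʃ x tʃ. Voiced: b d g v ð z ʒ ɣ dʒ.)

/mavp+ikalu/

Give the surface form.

[mafp+ikalu]

/v/ before /p/ (voiceless) → [f]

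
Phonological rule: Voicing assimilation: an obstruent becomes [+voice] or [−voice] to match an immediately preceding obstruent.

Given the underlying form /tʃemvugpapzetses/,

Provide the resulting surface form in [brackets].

[tʃemvugbapsetses]

/p/ after /g/ (voiced) → [b]
/z/ after /p/ (voiceless) → [s]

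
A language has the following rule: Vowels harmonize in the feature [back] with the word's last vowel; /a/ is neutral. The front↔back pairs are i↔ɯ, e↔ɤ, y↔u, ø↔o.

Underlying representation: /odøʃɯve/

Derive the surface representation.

/o/ harmonizes with /e/ ([-back]) → [ø]
/ɯ/ harmonizes with /e/ ([-back]) → [i]

[ødøʃive]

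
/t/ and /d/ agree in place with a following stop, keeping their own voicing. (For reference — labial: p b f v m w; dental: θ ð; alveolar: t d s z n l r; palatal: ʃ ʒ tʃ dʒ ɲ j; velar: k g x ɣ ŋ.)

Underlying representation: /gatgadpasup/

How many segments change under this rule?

/t/ before /g/ (velar) → [k]
/d/ before /p/ (labial) → [b]
2 segments change.

2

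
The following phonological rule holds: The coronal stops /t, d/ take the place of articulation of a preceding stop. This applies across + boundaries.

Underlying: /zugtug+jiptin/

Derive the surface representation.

[zugkug+jippin]

/t/ after /g/ (velar) → [k]
/t/ after /p/ (labial) → [p]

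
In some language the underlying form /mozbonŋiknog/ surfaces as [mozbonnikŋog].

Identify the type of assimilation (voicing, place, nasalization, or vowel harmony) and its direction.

/ŋ/→[n] /n/→[ŋ].
Each target copies a feature from the preceding segment, so the direction is progressive.

place assimilation, progressive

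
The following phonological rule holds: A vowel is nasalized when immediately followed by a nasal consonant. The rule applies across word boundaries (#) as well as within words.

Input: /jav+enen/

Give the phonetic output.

[jav+ẽnẽn]

/e/ before nasal /n/ → [ẽ]
/e/ before nasal /n/ → [ẽ]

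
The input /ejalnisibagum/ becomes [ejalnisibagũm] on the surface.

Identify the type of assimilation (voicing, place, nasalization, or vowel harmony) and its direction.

nasalization, regressive

/u/→[ũ].
Each target copies a feature from the following segment, so the direction is regressive.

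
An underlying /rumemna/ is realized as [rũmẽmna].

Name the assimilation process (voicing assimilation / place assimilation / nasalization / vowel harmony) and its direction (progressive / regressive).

/u/→[ũ] /e/→[ẽ].
Each target copies a feature from the following segment, so the direction is regressive.

nasalization, regressive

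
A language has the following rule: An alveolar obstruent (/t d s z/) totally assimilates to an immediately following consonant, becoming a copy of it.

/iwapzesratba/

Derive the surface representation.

[iwapzerrabba]

/s/ before /r/ → [r] (total assimilation)
/t/ before /b/ → [b] (total assimilation)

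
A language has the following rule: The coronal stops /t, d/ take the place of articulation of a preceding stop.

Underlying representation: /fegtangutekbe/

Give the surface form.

[fegkangutekbe]

/t/ after /g/ (velar) → [k]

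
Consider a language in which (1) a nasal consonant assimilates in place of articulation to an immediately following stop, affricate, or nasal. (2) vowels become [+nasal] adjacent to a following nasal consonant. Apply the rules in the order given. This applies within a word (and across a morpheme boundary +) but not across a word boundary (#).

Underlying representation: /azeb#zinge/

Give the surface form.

[azeb#zĩŋge]

Rule 1: /n/ before /g/ (velar) → [ŋ]
After rule 1: azeb#ziŋge
Rule 2: /i/ before nasal /ŋ/ → [ĩ]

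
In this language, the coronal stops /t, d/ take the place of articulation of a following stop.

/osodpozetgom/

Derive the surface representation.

/d/ before /p/ (labial) → [b]
/t/ before /g/ (velar) → [k]

[osobpozekgom]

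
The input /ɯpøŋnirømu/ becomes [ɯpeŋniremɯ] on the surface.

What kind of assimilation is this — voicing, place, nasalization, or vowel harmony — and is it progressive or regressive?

/ø/→[e] /ø/→[e] /u/→[ɯ].
Vowels agree with the first vowel, so the harmony is progressive.

vowel harmony, progressive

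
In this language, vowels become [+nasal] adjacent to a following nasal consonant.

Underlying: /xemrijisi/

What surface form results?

[xẽmrijisi]

/e/ before nasal /m/ → [ẽ]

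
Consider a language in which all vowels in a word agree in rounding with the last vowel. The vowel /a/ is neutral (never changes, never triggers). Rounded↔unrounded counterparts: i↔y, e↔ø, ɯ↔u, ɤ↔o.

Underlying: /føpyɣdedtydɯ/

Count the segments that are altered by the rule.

/ø/ harmonizes with /ɯ/ ([-round]) → [e]
/y/ harmonizes with /ɯ/ ([-round]) → [i]
/y/ harmonizes with /ɯ/ ([-round]) → [i]
3 segments change.

3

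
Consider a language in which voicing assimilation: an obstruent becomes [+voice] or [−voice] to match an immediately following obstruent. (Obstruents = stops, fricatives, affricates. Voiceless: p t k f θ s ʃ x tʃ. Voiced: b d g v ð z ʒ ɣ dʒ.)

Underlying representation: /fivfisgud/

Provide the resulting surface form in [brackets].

[fiffizgud]

/v/ before /f/ (voiceless) → [f]
/s/ before /g/ (voiced) → [z]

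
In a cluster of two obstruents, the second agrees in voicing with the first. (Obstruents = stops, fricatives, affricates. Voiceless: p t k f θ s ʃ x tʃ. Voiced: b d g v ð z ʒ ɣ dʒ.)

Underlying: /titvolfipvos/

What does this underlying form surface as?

[titfolfipfos]

/v/ after /t/ (voiceless) → [f]
/v/ after /p/ (voiceless) → [f]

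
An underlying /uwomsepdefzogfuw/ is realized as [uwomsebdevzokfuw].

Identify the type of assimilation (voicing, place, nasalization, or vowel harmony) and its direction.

/p/→[b] /f/→[v] /g/→[k].
Each target copies a feature from the following segment, so the direction is regressive.

voicing assimilation, regressive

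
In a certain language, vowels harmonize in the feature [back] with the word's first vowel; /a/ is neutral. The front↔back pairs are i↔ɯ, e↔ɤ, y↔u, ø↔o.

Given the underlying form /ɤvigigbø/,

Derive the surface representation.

/i/ harmonizes with /ɤ/ ([+back]) → [ɯ]
/i/ harmonizes with /ɤ/ ([+back]) → [ɯ]
/ø/ harmonizes with /ɤ/ ([+back]) → [o]

[ɤvɯgɯgbo]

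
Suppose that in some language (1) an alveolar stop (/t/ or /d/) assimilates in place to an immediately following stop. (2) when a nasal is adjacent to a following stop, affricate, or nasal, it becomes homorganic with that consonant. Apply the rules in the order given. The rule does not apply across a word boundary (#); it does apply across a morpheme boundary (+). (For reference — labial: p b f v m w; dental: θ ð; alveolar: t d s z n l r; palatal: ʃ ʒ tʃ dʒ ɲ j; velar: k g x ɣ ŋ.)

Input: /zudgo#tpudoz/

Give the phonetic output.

[zuggo#ppudoz]

Rule 1: /d/ before /g/ (velar) → [g]
Rule 1: /t/ before /p/ (labial) → [p]
After rule 1: zuggo#ppudoz
Rule 2: no segment meets the rule's conditions; no change.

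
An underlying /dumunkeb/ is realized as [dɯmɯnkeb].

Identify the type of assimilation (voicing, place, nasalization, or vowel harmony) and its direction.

vowel harmony, regressive

/u/→[ɯ] /u/→[ɯ].
Vowels agree with the last vowel, so the harmony is regressive.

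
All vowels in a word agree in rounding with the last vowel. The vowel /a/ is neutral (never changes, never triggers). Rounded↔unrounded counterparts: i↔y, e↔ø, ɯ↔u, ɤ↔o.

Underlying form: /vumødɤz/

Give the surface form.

/u/ harmonizes with /ɤ/ ([-round]) → [ɯ]
/ø/ harmonizes with /ɤ/ ([-round]) → [e]

[vɯmedɤz]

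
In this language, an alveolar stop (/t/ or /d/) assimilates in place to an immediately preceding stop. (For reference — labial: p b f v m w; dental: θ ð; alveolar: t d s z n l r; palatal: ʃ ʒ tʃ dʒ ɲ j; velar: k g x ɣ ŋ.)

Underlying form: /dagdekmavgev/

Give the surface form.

/d/ after /g/ (velar) → [g]

[daggekmavgev]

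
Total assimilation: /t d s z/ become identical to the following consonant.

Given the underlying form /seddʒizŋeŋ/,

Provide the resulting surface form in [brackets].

[sedʒdʒiŋŋeŋ]

/d/ before /dʒ/ → [dʒ] (total assimilation)
/z/ before /ŋ/ → [ŋ] (total assimilation)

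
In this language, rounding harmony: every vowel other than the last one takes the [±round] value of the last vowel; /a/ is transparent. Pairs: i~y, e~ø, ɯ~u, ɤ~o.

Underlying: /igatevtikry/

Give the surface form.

/i/ harmonizes with /y/ ([+round]) → [y]
/e/ harmonizes with /y/ ([+round]) → [ø]
/i/ harmonizes with /y/ ([+round]) → [y]

[ygatøvtykry]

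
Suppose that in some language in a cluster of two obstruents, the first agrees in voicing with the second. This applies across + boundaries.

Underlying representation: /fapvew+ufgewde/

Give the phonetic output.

[fabvew+uvgewde]

/p/ before /v/ (voiced) → [b]
/f/ before /g/ (voiced) → [v]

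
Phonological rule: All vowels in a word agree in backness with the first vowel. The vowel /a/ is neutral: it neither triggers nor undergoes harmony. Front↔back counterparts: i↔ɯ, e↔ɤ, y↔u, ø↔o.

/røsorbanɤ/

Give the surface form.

[røsørbane]

/o/ harmonizes with /ø/ ([-back]) → [ø]
/ɤ/ harmonizes with /ø/ ([-back]) → [e]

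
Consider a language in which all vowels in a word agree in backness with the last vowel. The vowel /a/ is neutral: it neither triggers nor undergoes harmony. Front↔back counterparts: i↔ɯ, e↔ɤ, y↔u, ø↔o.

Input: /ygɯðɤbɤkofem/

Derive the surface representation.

/ɯ/ harmonizes with /e/ ([-back]) → [i]
/ɤ/ harmonizes with /e/ ([-back]) → [e]
/ɤ/ harmonizes with /e/ ([-back]) → [e]
/o/ harmonizes with /e/ ([-back]) → [ø]

[ygiðebekøfem]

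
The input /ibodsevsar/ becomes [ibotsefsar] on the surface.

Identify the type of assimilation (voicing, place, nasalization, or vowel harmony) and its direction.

voicing assimilation, regressive

/d/→[t] /v/→[f].
Each target copies a feature from the following segment, so the direction is regressive.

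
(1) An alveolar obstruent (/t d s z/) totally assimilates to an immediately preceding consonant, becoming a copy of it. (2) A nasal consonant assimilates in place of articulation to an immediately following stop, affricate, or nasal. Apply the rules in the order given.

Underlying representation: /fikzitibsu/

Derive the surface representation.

Rule 1: /z/ after /k/ → [k] (total assimilation)
Rule 1: /s/ after /b/ → [b] (total assimilation)
After rule 1: fikkitibbu
Rule 2: no segment meets the rule's conditions; no change.

[fikkitibbu]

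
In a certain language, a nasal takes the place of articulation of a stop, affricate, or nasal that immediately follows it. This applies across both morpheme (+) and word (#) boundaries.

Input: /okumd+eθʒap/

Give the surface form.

[okund+eθʒap]

/m/ before /d/ (alveolar) → [n]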